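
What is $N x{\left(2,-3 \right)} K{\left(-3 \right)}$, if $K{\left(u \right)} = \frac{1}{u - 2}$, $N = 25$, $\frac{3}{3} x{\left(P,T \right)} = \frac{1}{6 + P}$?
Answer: $- \frac{5}{8} \approx -0.625$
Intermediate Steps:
$x{\left(P,T \right)} = \frac{1}{6 + P}$
$K{\left(u \right)} = \frac{1}{-2 + u}$
$N x{\left(2,-3 \right)} K{\left(-3 \right)} = \frac{25 \frac{1}{6 + 2}}{-2 - 3} = \frac{25 \cdot \frac{1}{8}}{-5} = 25 \cdot \frac{1}{8} \left(- \frac{1}{5}\right) = \frac{25}{8} \left(- \frac{1}{5}\right) = - \frac{5}{8}$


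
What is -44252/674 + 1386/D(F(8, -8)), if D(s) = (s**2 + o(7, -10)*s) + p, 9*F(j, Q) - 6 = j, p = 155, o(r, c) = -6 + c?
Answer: -199688968/3617695 ≈ -55.198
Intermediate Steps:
F(j, Q) = 2/3 + j/9
D(s) = 155 + s**2 - 16*s (D(s) = (s**2 + (-6 - 10)*s) + 155 = (s**2 - 16*s) + 155 = 155 + s**2 - 16*s)
-44252/674 + 1386/D(F(8, -8)) = -44252/674 + 1386/(155 + (2/3 + (1/9)*8)**2 - 16*(2/3 + (1/9)*8)) = -44252*1/674 + 1386/(155 + (2/3 + 8/9)**2 - 16*(2/3 + 8/9)) = -22126/337 + 1386/(155 + (14/9)**2 - 16*14/9) = -22126/337 + 1386/(155 + 196/81 - 224/9) = -22126/337 + 1386/(10735/81) = -22126/337 + 1386*(81/10735) = -22126/337 + 112266/10735 = -199688968/3617695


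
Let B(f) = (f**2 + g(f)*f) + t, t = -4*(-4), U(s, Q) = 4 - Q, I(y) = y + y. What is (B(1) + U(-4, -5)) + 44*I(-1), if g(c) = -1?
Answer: -63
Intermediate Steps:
I(y) = 2*y
t = 16
B(f) = 16 + f**2 - f (B(f) = (f**2 - f) + 16 = 16 + f**2 - f)
(B(1) + U(-4, -5)) + 44*I(-1) = ((16 + 1**2 - 1*1) + (4 - 1*(-5))) + 44*(2*(-1)) = ((16 + 1 - 1) + (4 + 5)) + 44*(-2) = (16 + 9) - 88 = 25 - 88 = -63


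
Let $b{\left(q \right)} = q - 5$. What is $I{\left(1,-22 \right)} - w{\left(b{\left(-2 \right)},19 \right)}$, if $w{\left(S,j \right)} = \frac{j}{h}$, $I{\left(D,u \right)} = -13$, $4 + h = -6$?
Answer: $- \frac{111}{10} \approx -11.1$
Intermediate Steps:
$h = -10$ ($h = -4 - 6 = -10$)
$b{\left(q \right)} = -5 + q$
$w{\left(S,j \right)} = - \frac{j}{10}$ ($w{\left(S,j \right)} = \frac{j}{-10} = j \left(- \frac{1}{10}\right) = - \frac{j}{10}$)
$I{\left(1,-22 \right)} - w{\left(b{\left(-2 \right)},19 \right)} = -13 - \left(- \frac{1}{10}\right) 19 = -13 - - \frac{19}{10} = -13 + \frac{19}{10} = - \frac{111}{10}$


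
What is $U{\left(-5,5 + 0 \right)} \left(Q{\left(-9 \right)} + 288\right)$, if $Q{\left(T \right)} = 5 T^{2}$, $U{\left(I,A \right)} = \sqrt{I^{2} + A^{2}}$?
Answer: $3465 \sqrt{2} \approx 4900.3$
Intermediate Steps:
$U{\left(I,A \right)} = \sqrt{A^{2} + I^{2}}$
$U{\left(-5,5 + 0 \right)} \left(Q{\left(-9 \right)} + 288\right) = \sqrt{\left(5 + 0\right)^{2} + \left(-5\right)^{2}} \left(5 \left(-9\right)^{2} + 288\right) = \sqrt{5^{2} + 25} \left(5 \cdot 81 + 288\right) = \sqrt{25 + 25} \left(405 + 288\right) = \sqrt{50} \cdot 693 = 5 \sqrt{2} \cdot 693 = 3465 \sqrt{2}$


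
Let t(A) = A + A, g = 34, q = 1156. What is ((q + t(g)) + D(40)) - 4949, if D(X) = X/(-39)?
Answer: -145315/39 ≈ -3726.0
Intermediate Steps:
t(A) = 2*A
D(X) = -X/39 (D(X) = X*(-1/39) = -X/39)
((q + t(g)) + D(40)) - 4949 = ((1156 + 2*34) - 1/39*40) - 4949 = ((1156 + 68) - 40/39) - 4949 = (1224 - 40/39) - 4949 = 47696/39 - 4949 = -145315/39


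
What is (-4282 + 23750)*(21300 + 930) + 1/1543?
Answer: 667769726521/1543 ≈ 4.3277e+8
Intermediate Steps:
(-4282 + 23750)*(21300 + 930) + 1/1543 = 19468*22230 + 1/1543 = 432773640 + 1/1543 = 667769726521/1543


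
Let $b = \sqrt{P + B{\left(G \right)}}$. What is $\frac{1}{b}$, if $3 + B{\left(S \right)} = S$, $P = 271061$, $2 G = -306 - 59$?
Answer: $\frac{\sqrt{1083502}}{541751} \approx 0.0019214$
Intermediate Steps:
$G = - \frac{365}{2}$ ($G = \frac{-306 - 59}{2} = \frac{1}{2} \left(-365\right) = - \frac{365}{2} \approx -182.5$)
$B{\left(S \right)} = -3 + S$
$b = \frac{\sqrt{1083502}}{2}$ ($b = \sqrt{271061 - \frac{371}{2}} = \sqrt{\frac{541751}{2}} = \frac{\sqrt{1083502}}{2} \approx 520.46$)
$\frac{1}{b} = \frac{1}{\frac{1}{2} \sqrt{1083502}} = \frac{\sqrt{1083502}}{541751}$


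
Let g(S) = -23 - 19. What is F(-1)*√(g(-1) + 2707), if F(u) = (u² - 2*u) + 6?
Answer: 9*√2665 ≈ 464.61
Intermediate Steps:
g(S) = -42
F(u) = 6 + u² - 2*u
F(-1)*√(g(-1) + 2707) = (6 + (-1)² - 2*(-1))*√(-42 + 2707) = (6 + 1 + 2)*√2665 = 9*√2665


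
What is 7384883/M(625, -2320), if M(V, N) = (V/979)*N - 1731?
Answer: -7229800457/3144649 ≈ -2299.1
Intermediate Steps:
M(V, N) = -1731 + N*V/979 (M(V, N) = (V/979)*N - 1731 = N*V/979 - 1731 = -1731 + N*V/979)
7384883/M(625, -2320) = 7384883/(-1731 + (1/979)*(-2320)*625) = 7384883/(-1731 - 1450000/979) = 7384883/(-3144649/979) = 7384883*(-979/3144649) = -7229800457/3144649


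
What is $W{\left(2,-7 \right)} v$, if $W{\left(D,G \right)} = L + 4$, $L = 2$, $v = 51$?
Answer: $306$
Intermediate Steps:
$W{\left(D,G \right)} = 6$ ($W{\left(D,G \right)} = 2 + 4 = 6$)
$W{\left(2,-7 \right)} v = 6 \cdot 51 = 306$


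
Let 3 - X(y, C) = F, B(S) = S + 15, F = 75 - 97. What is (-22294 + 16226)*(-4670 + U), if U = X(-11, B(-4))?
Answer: 28185860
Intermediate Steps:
F = -22
B(S) = 15 + S
X(y, C) = 25 (X(y, C) = 3 - 1*(-22) = 3 + 22 = 25)
U = 25
(-22294 + 16226)*(-4670 + U) = (-22294 + 16226)*(-4670 + 25) = -6068*(-4645) = 28185860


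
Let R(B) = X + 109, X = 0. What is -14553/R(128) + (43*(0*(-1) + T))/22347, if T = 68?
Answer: -324897175/2435823 ≈ -133.38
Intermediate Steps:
R(B) = 109 (R(B) = 0 + 109 = 109)
-14553/R(128) + (43*(0*(-1) + T))/22347 = -14553/109 + (43*(0*(-1) + 68))/22347 = -14553*1/109 + (43*(0 + 68))*(1/22347) = -14553/109 + (43*68)*(1/22347) = -14553/109 + 2924*(1/22347) = -14553/109 + 2924/22347 = -324897175/2435823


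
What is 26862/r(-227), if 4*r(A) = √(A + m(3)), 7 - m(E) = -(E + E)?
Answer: -53724*I*√214/107 ≈ -7345.0*I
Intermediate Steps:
m(E) = 7 + 2*E (m(E) = 7 - (-1)*(E + E) = 7 - (-1)*2*E = 7 - (-2)*E = 7 + 2*E)
r(A) = √(13 + A)/4 (r(A) = √(A + (7 + 2*3))/4 = √(A + (7 + 6))/4 = √(A + 13)/4 = √(13 + A)/4)
26862/r(-227) = 26862/((√(13 - 227)/4)) = 26862/((√(-214)/4)) = 26862/(((I*√214)/4)) = 26862/((I*√214/4)) = 26862*(-2*I*√214/107) = -53724*I*√214/107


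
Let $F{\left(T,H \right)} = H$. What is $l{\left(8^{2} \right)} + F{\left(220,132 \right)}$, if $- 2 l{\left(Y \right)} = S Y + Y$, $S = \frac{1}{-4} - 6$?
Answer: $300$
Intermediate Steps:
$S = - \frac{25}{4}$ ($S = - \frac{1}{4} - 6 = - \frac{25}{4} \approx -6.25$)
$l{\left(Y \right)} = \frac{21 Y}{8}$ ($l{\left(Y \right)} = - \frac{- \frac{25 Y}{4} + Y}{2} = - \frac{\left(- \frac{21}{4}\right) Y}{2} = \frac{21 Y}{8}$)
$l{\left(8^{2} \right)} + F{\left(220,132 \right)} = \frac{21 \cdot 8^{2}}{8} + 132 = \frac{21}{8} \cdot 64 + 132 = 168 + 132 = 300$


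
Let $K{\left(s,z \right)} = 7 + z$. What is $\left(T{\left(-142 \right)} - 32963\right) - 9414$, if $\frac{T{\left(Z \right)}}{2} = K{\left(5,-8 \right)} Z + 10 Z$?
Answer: $-44933$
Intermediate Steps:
$T{\left(Z \right)} = 18 Z$ ($T{\left(Z \right)} = 2 \left(\left(7 - 8\right) Z + 10 Z\right) = 2 \left(- Z + 10 Z\right) = 2 \cdot 9 Z = 18 Z$)
$\left(T{\left(-142 \right)} - 32963\right) - 9414 = \left(18 \left(-142\right) - 32963\right) - 9414 = \left(-2556 - 32963\right) - 9414 = -35519 - 9414 = -44933$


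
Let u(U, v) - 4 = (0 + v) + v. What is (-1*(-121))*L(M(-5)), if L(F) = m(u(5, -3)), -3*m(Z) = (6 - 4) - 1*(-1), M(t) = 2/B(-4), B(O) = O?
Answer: -121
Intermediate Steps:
u(U, v) = 4 + 2*v (u(U, v) = 4 + ((0 + v) + v) = 4 + (v + v) = 4 + 2*v)
M(t) = -½ (M(t) = 2/(-4) = 2*(-¼) = -½)
m(Z) = -1 (m(Z) = -((6 - 4) - 1*(-1))/3 = -(2 + 1)/3 = -⅓*3 = -1)
L(F) = -1
(-1*(-121))*L(M(-5)) = -1*(-121)*(-1) = 121*(-1) = -121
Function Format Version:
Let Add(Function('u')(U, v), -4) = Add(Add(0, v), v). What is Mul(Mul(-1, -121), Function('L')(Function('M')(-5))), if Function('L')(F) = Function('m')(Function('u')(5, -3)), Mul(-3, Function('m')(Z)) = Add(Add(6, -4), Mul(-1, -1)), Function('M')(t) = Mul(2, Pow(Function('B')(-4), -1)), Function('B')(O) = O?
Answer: -121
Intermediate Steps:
Function('u')(U, v) = Add(4, Mul(2, v)) (Function('u')(U, v) = Add(4, Add(Add(0, v), v)) = Add(4, Add(v, v)) = Add(4, Mul(2, v)))
Function('M')(t) = Rational(-1, 2) (Function('M')(t) = Mul(2, Pow(-4, -1)) = Mul(2, Rational(-1, 4)) = Rational(-1, 2))
Function('m')(Z) = -1 (Function('m')(Z) = Mul(Rational(-1, 3), Add(Add(6, -4), Mul(-1, -1))) = Mul(Rational(-1, 3), Add(2, 1)) = Mul(Rational(-1, 3), 3) = -1)
Function('L')(F) = -1
Mul(Mul(-1, -121), Function('L')(Function('M')(-5))) = Mul(Mul(-1, -121), -1) = Mul(121, -1) = -121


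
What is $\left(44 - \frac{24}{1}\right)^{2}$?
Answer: $400$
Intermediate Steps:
$\left(44 - \frac{24}{1}\right)^{2} = \left(44 - 24\right)^{2} = 20^{2} = 400$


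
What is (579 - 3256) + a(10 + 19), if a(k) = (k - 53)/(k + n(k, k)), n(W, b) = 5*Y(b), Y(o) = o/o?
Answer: -45521/17 ≈ -2677.7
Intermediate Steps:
Y(o) = 1
n(W, b) = 5 (n(W, b) = 5*1 = 5)
a(k) = (-53 + k)/(5 + k) (a(k) = (k - 53)/(k + 5) = (-53 + k)/(5 + k))
(579 - 3256) + a(10 + 19) = (579 - 3256) + (-53 + (10 + 19))/(5 + (10 + 19)) = -2677 + (-53 + 29)/(5 + 29) = -2677 - 24/34 = -2677 + (1/34)*(-24) = -2677 - 12/17 = -45521/17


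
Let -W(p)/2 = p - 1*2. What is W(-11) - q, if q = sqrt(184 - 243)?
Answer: 26 - I*sqrt(59) ≈ 26.0 - 7.6811*I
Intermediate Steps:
q = I*sqrt(59) (q = sqrt(-59) = I*sqrt(59) ≈ 7.6811*I)
W(p) = 4 - 2*p (W(p) = -2*(p - 1*2) = -2*(p - 2) = -2*(-2 + p) = 4 - 2*p)
W(-11) - q = (4 - 2*(-11)) - I*sqrt(59) = (4 + 22) - I*sqrt(59) = 26 - I*sqrt(59)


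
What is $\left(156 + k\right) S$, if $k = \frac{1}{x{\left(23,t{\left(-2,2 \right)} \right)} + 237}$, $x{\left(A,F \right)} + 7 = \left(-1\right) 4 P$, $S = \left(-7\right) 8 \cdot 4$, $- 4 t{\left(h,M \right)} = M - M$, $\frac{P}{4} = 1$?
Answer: $- \frac{3739120}{107} \approx -34945.0$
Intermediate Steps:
$P = 4$ ($P = 4 \cdot 1 = 4$)
$t{\left(h,M \right)} = 0$ ($t{\left(h,M \right)} = - \frac{M - M}{4} = \left(- \frac{1}{4}\right) 0 = 0$)
$S = -224$ ($S = \left(-56\right) 4 = -224$)
$x{\left(A,F \right)} = -23$ ($x{\left(A,F \right)} = -7 + \left(-1\right) 4 \cdot 4 = -7 - 16 = -23$)
$k = \frac{1}{214}$ ($k = \frac{1}{-23 + 237} = \frac{1}{214} \approx 0.0046729$)
$\left(156 + k\right) S = \left(156 + \frac{1}{214}\right) \left(-224\right) = \frac{33385}{214} \left(-224\right) = - \frac{3739120}{107}$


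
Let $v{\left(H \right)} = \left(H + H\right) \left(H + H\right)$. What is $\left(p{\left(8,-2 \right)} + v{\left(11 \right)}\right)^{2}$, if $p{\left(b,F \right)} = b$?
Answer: $242064$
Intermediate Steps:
$v{\left(H \right)} = 4 H^{2}$ ($v{\left(H \right)} = 2 H 2 H = 4 H^{2}$)
$\left(p{\left(8,-2 \right)} + v{\left(11 \right)}\right)^{2} = \left(8 + 4 \cdot 11^{2}\right)^{2} = \left(8 + 4 \cdot 121\right)^{2} = \left(8 + 484\right)^{2} = 492^{2} = 242064$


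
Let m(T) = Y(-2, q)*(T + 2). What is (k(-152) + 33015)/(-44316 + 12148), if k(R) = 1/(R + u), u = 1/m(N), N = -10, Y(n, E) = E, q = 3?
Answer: -120471711/117381032 ≈ -1.0263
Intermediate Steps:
m(T) = 6 + 3*T (m(T) = 3*(T + 2) = 3*(2 + T) = 6 + 3*T)
u = -1/24 (u = 1/(6 + 3*(-10)) = 1/(6 - 30) = 1/(-24) = -1/24 ≈ -0.041667)
k(R) = 1/(-1/24 + R) (k(R) = 1/(R - 1/24) = 1/(-1/24 + R))
(k(-152) + 33015)/(-44316 + 12148) = (24/(-1 + 24*(-152)) + 33015)/(-44316 + 12148) = (24/(-1 - 3648) + 33015)/(-32168) = (24/(-3649) + 33015)*(-1/32168) = (24*(-1/3649) + 33015)*(-1/32168) = (-24/3649 + 33015)*(-1/32168) = (120471711/3649)*(-1/32168) = -120471711/117381032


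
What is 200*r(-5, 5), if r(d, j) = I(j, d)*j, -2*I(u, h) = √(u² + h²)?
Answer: -2500*√2 ≈ -3535.5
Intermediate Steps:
I(u, h) = -√(h² + u²)/2 (I(u, h) = -√(u² + h²)/2 = -√(h² + u²)/2)
r(d, j) = -j*√(d² + j²)/2 (r(d, j) = (-√(d² + j²)/2)*j = -j*√(d² + j²)/2)
200*r(-5, 5) = 200*(-½*5*√((-5)² + 5²)) = 200*(-½*5*√(25 + 25)) = 200*(-½*5*√50) = 200*(-½*5*5*√2) = 200*(-25*√2/2) = -2500*√2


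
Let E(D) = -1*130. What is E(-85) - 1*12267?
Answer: -12397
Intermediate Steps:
E(D) = -130
E(-85) - 1*12267 = -130 - 1*12267 = -130 - 12267 = -12397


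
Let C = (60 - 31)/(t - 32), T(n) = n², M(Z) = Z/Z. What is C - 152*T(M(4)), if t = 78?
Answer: -6963/46 ≈ -151.37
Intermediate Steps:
M(Z) = 1
C = 29/46 (C = (60 - 31)/(78 - 32) = 29/46 ≈ 0.63043)
C - 152*T(M(4)) = 29/46 - 152*1² = 29/46 - 152*1 = 29/46 - 152 = -6963/46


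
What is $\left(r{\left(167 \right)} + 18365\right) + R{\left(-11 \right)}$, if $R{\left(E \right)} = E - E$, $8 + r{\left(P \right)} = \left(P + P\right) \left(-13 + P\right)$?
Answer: $69793$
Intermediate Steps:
$r{\left(P \right)} = -8 + 2 P \left(-13 + P\right)$ ($r{\left(P \right)} = -8 + \left(P + P\right) \left(-13 + P\right) = -8 + 2 P \left(-13 + P\right)$)
$R{\left(E \right)} = 0$
$\left(r{\left(167 \right)} + 18365\right) + R{\left(-11 \right)} = \left(\left(-8 - 4342 + 2 \cdot 167^{2}\right) + 18365\right) + 0 = \left(\left(-8 - 4342 + 2 \cdot 27889\right) + 18365\right) + 0 = \left(\left(-8 - 4342 + 55778\right) + 18365\right) + 0 = \left(51428 + 18365\right) + 0 = 69793 + 0 = 69793$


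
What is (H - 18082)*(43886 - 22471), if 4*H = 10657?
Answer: -1320684465/4 ≈ -3.3017e+8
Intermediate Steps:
H = 10657/4 (H = (¼)*10657 = 10657/4 ≈ 2664.3)
(H - 18082)*(43886 - 22471) = (10657/4 - 18082)*(43886 - 22471) = -61671/4*21415 = -1320684465/4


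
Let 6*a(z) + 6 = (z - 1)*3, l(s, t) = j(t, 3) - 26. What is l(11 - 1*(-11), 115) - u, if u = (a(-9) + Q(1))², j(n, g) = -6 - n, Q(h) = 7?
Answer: -148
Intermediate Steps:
l(s, t) = -32 - t (l(s, t) = (-6 - t) - 26 = -32 - t)
a(z) = -3/2 + z/2 (a(z) = -1 + ((z - 1)*3)/6 = -1 + ((-1 + z)*3)/6 = -1 + (-3 + 3*z)/6 = -1 + (-½ + z/2) = -3/2 + z/2)
u = 1 (u = ((-3/2 + (½)*(-9)) + 7)² = ((-3/2 - 9/2) + 7)² = (-6 + 7)² = 1² = 1)
l(11 - 1*(-11), 115) - u = (-32 - 1*115) - 1*1 = (-32 - 115) - 1 = -147 - 1 = -148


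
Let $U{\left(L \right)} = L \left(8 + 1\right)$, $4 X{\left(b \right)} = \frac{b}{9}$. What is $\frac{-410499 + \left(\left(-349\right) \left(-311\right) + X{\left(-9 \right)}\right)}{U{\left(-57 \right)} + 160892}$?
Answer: $- \frac{1207841}{641516} \approx -1.8828$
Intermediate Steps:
$X{\left(b \right)} = \frac{b}{36}$ ($X{\left(b \right)} = \frac{b \frac{1}{9}}{4} = \frac{\frac{1}{9} b}{4} = \frac{b}{36}$)
$U{\left(L \right)} = 9 L$ ($U{\left(L \right)} = L 9 = 9 L$)
$\frac{-410499 + \left(\left(-349\right) \left(-311\right) + X{\left(-9 \right)}\right)}{U{\left(-57 \right)} + 160892} = \frac{-410499 + \left(\left(-349\right) \left(-311\right) + \frac{1}{36} \left(-9\right)\right)}{9 \left(-57\right) + 160892} = \frac{-410499 + \left(108539 - \frac{1}{4}\right)}{-513 + 160892} = \frac{-410499 + \frac{434155}{4}}{160379} = \left(- \frac{1207841}{4}\right) \frac{1}{160379} = - \frac{1207841}{641516}$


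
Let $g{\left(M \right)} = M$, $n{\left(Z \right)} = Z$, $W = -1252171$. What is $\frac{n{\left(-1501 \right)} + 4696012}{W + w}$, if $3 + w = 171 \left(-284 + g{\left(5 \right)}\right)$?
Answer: $- \frac{4694511}{1299883} \approx -3.6115$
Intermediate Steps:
$w = -47712$ ($w = -3 + 171 \left(-284 + 5\right) = -3 + 171 \left(-279\right) = -3 - 47709 = -47712$)
$\frac{n{\left(-1501 \right)} + 4696012}{W + w} = \frac{-1501 + 4696012}{-1252171 - 47712} = \frac{4694511}{-1299883} = 4694511 \left(- \frac{1}{1299883}\right) = - \frac{4694511}{1299883}$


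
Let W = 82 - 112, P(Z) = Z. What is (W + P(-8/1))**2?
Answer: 1444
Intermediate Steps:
W = -30
(W + P(-8/1))**2 = (-30 - 8/1)**2 = (-30 - 8*1)**2 = (-30 - 8)**2 = (-38)**2 = 1444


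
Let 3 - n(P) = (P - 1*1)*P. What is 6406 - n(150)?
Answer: 28753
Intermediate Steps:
n(P) = 3 - P*(-1 + P) (n(P) = 3 - (P - 1*1)*P = 3 - (P - 1)*P = 3 - (-1 + P)*P = 3 - P*(-1 + P))
6406 - n(150) = 6406 - (3 + 150 - 1*150²) = 6406 - (3 + 150 - 1*22500) = 6406 - (3 + 150 - 22500) = 6406 - 1*(-22347) = 6406 + 22347 = 28753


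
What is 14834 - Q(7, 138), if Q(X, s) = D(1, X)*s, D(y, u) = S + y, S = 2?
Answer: 14420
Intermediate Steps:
D(y, u) = 2 + y
Q(X, s) = 3*s (Q(X, s) = (2 + 1)*s = 3*s)
14834 - Q(7, 138) = 14834 - 3*138 = 14834 - 1*414 = 14834 - 414 = 14420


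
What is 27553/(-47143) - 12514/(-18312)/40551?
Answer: -10229719418917/17503486680708 ≈ -0.58444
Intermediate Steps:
27553/(-47143) - 12514/(-18312)/40551 = 27553*(-1/47143) - 12514*(-1/18312)*(1/40551) = -27553/47143 + (6257/9156)*(1/40551) = -27553/47143 + 6257/371284956 = -10229719418917/17503486680708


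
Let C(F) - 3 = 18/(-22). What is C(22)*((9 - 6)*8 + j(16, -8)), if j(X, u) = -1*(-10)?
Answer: 816/11 ≈ 74.182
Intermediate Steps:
j(X, u) = 10
C(F) = 24/11 (C(F) = 3 + 18/(-22) = 3 + 18*(-1/22) = 3 - 9/11 = 24/11)
C(22)*((9 - 6)*8 + j(16, -8)) = 24*((9 - 6)*8 + 10)/11 = 24*(3*8 + 10)/11 = 24*(24 + 10)/11 = (24/11)*34 = 816/11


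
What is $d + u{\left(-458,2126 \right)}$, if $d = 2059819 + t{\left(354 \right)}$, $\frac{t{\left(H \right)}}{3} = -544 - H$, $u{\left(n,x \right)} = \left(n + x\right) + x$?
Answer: $2060919$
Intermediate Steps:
$u{\left(n,x \right)} = n + 2 x$
$t{\left(H \right)} = -1632 - 3 H$ ($t{\left(H \right)} = 3 \left(-544 - H\right) = -1632 - 3 H$)
$d = 2057125$ ($d = 2059819 - 2694 = 2057125$)
$d + u{\left(-458,2126 \right)} = 2057125 + \left(-458 + 2 \cdot 2126\right) = 2057125 + \left(-458 + 4252\right) = 2057125 + 3794 = 2060919$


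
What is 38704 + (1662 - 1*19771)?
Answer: 20595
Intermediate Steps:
38704 + (1662 - 1*19771) = 38704 + (1662 - 19771) = 38704 - 18109 = 20595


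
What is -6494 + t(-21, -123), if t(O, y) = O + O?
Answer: -6536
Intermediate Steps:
t(O, y) = 2*O
-6494 + t(-21, -123) = -6494 + 2*(-21) = -6494 - 42 = -6536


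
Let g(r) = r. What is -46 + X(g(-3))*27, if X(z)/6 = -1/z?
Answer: 8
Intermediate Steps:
X(z) = -6/z (X(z) = 6*(-1/z) = -6/z)
-46 + X(g(-3))*27 = -46 - 6/(-3)*27 = -46 - 6*(-⅓)*27 = -46 + 2*27 = -46 + 54 = 8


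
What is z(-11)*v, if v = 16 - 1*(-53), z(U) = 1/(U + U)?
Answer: -69/22 ≈ -3.1364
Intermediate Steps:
z(U) = 1/(2*U)
v = 69 (v = 16 + 53 = 69)
z(-11)*v = ((½)/(-11))*69 = ((½)*(-1/11))*69 = -1/22*69 = -69/22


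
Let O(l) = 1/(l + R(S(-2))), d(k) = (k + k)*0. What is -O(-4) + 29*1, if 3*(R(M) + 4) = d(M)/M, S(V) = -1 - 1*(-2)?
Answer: 233/8 ≈ 29.125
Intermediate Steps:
d(k) = 0 (d(k) = (2*k)*0 = 0)
S(V) = 1 (S(V) = -1 + 2 = 1)
R(M) = -4 (R(M) = -4 + (0/M)/3 = -4 + (1/3)*0 = -4 + 0 = -4)
O(l) = 1/(-4 + l) (O(l) = 1/(l - 4) = 1/(-4 + l))
-O(-4) + 29*1 = -1/(-4 - 4) + 29*1 = -1/(-8) + 29 = -1*(-1/8) + 29 = 1/8 + 29 = 233/8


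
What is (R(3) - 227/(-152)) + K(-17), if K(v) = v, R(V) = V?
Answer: -1901/152 ≈ -12.507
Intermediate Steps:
(R(3) - 227/(-152)) + K(-17) = (3 - 227/(-152)) - 17 = (3 - 227*(-1/152)) - 17 = (3 + 227/152) - 17 = 683/152 - 17 = -1901/152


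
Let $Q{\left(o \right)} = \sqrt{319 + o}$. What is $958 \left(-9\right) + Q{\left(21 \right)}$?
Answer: $-8622 + 2 \sqrt{85} \approx -8603.6$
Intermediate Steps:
$958 \left(-9\right) + Q{\left(21 \right)} = 958 \left(-9\right) + \sqrt{319 + 21} = -8622 + \sqrt{340} = -8622 + 2 \sqrt{85}$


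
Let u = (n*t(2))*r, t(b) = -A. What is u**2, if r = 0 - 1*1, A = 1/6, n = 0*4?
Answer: 0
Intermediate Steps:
n = 0
A = 1/6 ≈ 0.16667
t(b) = -1/6 (t(b) = -1*1/6 = -1/6)
r = -1 (r = 0 - 1 = -1)
u = 0 (u = (0*(-1/6))*(-1) = 0*(-1) = 0)
u**2 = 0**2 = 0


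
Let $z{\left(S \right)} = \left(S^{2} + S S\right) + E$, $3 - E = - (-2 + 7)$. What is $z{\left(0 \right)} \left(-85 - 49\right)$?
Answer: $-1072$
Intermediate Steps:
$E = 8$ ($E = 3 - - (-2 + 7) = 3 - \left(-1\right) 5 = 3 - -5 = 3 + 5 = 8$)
$z{\left(S \right)} = 8 + 2 S^{2}$ ($z{\left(S \right)} = \left(S^{2} + S S\right) + 8 = \left(S^{2} + S^{2}\right) + 8 = 2 S^{2} + 8 = 8 + 2 S^{2}$)
$z{\left(0 \right)} \left(-85 - 49\right) = \left(8 + 2 \cdot 0^{2}\right) \left(-85 - 49\right) = \left(8 + 2 \cdot 0\right) \left(-134\right) = \left(8 + 0\right) \left(-134\right) = 8 \left(-134\right) = -1072$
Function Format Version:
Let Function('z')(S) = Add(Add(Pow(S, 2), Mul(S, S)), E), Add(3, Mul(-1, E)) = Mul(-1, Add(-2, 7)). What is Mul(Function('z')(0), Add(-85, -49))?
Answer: -1072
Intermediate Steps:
E = 8 (E = Add(3, Mul(-1, Mul(-1, Add(-2, 7)))) = Add(3, Mul(-1, Mul(-1, 5))) = Add(3, Mul(-1, -5)) = Add(3, 5) = 8)
Function('z')(S) = Add(8, Mul(2, Pow(S, 2))) (Function('z')(S) = Add(Add(Pow(S, 2), Mul(S, S)), 8) = Add(Add(Pow(S, 2), Pow(S, 2)), 8) = Add(Mul(2, Pow(S, 2)), 8) = Add(8, Mul(2, Pow(S, 2))))
Mul(Function('z')(0), Add(-85, -49)) = Mul(Add(8, Mul(2, Pow(0, 2))), Add(-85, -49)) = Mul(Add(8, Mul(2, 0)), -134) = Mul(Add(8, 0), -134) = Mul(8, -134) = -1072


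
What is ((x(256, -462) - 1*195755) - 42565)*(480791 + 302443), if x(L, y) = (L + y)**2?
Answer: -153423008856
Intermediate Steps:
((x(256, -462) - 1*195755) - 42565)*(480791 + 302443) = (((256 - 462)**2 - 1*195755) - 42565)*(480791 + 302443) = (((-206)**2 - 195755) - 42565)*783234 = ((42436 - 195755) - 42565)*783234 = (-153319 - 42565)*783234 = -195884*783234 = -153423008856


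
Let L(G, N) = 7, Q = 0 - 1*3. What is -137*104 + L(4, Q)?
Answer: -14241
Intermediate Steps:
Q = -3 (Q = 0 - 3 = -3)
-137*104 + L(4, Q) = -137*104 + 7 = -14248 + 7 = -14241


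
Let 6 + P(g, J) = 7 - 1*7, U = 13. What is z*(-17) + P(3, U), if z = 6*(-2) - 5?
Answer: 283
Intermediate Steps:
z = -17 (z = -12 - 5 = -17)
P(g, J) = -6 (P(g, J) = -6 + (7 - 1*7) = -6 + (7 - 7) = -6 + 0 = -6)
z*(-17) + P(3, U) = -17*(-17) - 6 = 289 - 6 = 283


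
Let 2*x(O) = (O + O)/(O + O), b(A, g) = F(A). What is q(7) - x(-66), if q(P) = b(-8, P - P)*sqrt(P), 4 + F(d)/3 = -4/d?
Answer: -1/2 - 21*sqrt(7)/2 ≈ -28.280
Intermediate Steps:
F(d) = -12 - 12/d (F(d) = -12 + 3*(-4/d) = -12 - 12/d)
b(A, g) = -12 - 12/A
x(O) = 1/2 (x(O) = ((O + O)/(O + O))/2 = ((2*O)/((2*O)))/2 = ((2*O)*(1/(2*O)))/2 = (1/2)*1 = 1/2)
q(P) = -21*sqrt(P)/2 (q(P) = (-12 - 12/(-8))*sqrt(P) = (-12 - 12*(-1/8))*sqrt(P) = (-12 + 3/2)*sqrt(P) = -21*sqrt(P)/2)
q(7) - x(-66) = -21*sqrt(7)/2 - 1*1/2 = -21*sqrt(7)/2 - 1/2 = -1/2 - 21*sqrt(7)/2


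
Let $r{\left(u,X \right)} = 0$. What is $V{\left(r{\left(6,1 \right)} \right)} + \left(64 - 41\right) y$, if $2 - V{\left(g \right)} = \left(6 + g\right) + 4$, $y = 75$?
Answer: $1717$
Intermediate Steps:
$V{\left(g \right)} = -8 - g$ ($V{\left(g \right)} = 2 - \left(\left(6 + g\right) + 4\right) = 2 - \left(10 + g\right) = -8 - g$)
$V{\left(r{\left(6,1 \right)} \right)} + \left(64 - 41\right) y = \left(-8 - 0\right) + \left(64 - 41\right) 75 = \left(-8 + 0\right) + \left(64 - 41\right) 75 = -8 + 23 \cdot 75 = -8 + 1725 = 1717$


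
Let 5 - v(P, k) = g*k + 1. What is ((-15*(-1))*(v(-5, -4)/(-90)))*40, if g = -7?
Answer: 160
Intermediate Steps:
v(P, k) = 4 + 7*k (v(P, k) = 5 - (-7*k + 1) = 5 - (1 - 7*k) = 5 + (-1 + 7*k) = 4 + 7*k)
((-15*(-1))*(v(-5, -4)/(-90)))*40 = ((-15*(-1))*((4 + 7*(-4))/(-90)))*40 = (15*((4 - 28)*(-1/90)))*40 = (15*(-24*(-1/90)))*40 = (15*(4/15))*40 = 4*40 = 160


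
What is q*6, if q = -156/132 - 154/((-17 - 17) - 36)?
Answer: 336/55 ≈ 6.1091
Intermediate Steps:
q = 56/55 (q = -156*1/132 - 154/(-34 - 36) = -13/11 - 154/(-70) = -13/11 - 154*(-1/70) = -13/11 + 11/5 = 56/55 ≈ 1.0182)
q*6 = (56/55)*6 = 336/55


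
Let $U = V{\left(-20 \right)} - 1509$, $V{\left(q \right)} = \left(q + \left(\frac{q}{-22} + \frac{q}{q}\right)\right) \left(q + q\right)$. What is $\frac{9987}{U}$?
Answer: $- \frac{109857}{8639} \approx -12.716$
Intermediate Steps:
$V{\left(q \right)} = 2 q \left(1 + \frac{21 q}{22}\right)$ ($V{\left(q \right)} = \left(q + \left(q \left(- \frac{1}{22}\right) + 1\right)\right) 2 q = \left(q - \left(-1 + \frac{q}{22}\right)\right) 2 q = \left(1 + \frac{21 q}{22}\right) 2 q = 2 q \left(1 + \frac{21 q}{22}\right)$)
$U = - \frac{8639}{11}$ ($U = \frac{1}{11} \left(-20\right) \left(22 + 21 \left(-20\right)\right) - 1509 = \frac{1}{11} \left(-20\right) \left(22 - 420\right) - 1509 = \frac{1}{11} \left(-20\right) \left(-398\right) - 1509 = \frac{7960}{11} - 1509 = - \frac{8639}{11} \approx -785.36$)
$\frac{9987}{U} = \frac{9987}{- \frac{8639}{11}} = 9987 \left(- \frac{11}{8639}\right) = - \frac{109857}{8639}$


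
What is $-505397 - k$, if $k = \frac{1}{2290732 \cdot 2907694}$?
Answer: $- \frac{3366321901297767177}{6660747692008} \approx -5.054 \cdot 10^{5}$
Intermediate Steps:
$k = \frac{1}{6660747692008}$ ($k = \frac{1}{2290732} \cdot \frac{1}{2907694} = \frac{1}{6660747692008} \approx 1.5013 \cdot 10^{-13}$)
$-505397 - k = -505397 - \frac{1}{6660747692008} = - \frac{3366321901297767177}{6660747692008}$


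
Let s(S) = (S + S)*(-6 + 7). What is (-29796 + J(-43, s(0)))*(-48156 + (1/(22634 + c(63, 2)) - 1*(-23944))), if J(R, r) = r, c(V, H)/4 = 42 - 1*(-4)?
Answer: 2743563114890/3803 ≈ 7.2142e+8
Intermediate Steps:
c(V, H) = 184 (c(V, H) = 4*(42 - 1*(-4)) = 4*(42 + 4) = 4*46 = 184)
s(S) = 2*S (s(S) = (2*S)*1 = 2*S)
(-29796 + J(-43, s(0)))*(-48156 + (1/(22634 + c(63, 2)) - 1*(-23944))) = (-29796 + 2*0)*(-48156 + (1/(22634 + 184) - 1*(-23944))) = (-29796 + 0)*(-48156 + (1/22818 + 23944)) = -29796*(-48156 + (1/22818 + 23944)) = -29796*(-48156 + 546354193/22818) = -29796*(-552469415/22818) = 2743563114890/3803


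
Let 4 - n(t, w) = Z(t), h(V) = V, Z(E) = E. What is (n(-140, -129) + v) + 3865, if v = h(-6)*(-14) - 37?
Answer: 4056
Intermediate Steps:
n(t, w) = 4 - t
v = 47 (v = -6*(-14) - 37 = 84 - 37 = 47)
(n(-140, -129) + v) + 3865 = ((4 - 1*(-140)) + 47) + 3865 = ((4 + 140) + 47) + 3865 = (144 + 47) + 3865 = 191 + 3865 = 4056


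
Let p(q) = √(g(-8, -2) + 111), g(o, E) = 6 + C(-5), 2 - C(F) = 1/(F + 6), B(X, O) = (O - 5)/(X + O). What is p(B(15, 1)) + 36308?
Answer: 36308 + √118 ≈ 36319.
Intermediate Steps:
B(X, O) = (-5 + O)/(O + X)
C(F) = 2 - 1/(6 + F) (C(F) = 2 - 1/(F + 6) = 2 - 1/(6 + F))
g(o, E) = 7 (g(o, E) = 6 + (11 + 2*(-5))/(6 - 5) = 6 + (11 - 10)/1 = 6 + 1*1 = 6 + 1 = 7)
p(q) = √118 (p(q) = √(7 + 111) = √118)
p(B(15, 1)) + 36308 = √118 + 36308 = 36308 + √118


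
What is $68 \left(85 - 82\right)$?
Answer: $204$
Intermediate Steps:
$68 \left(85 - 82\right) = 68 \cdot 3 = 204$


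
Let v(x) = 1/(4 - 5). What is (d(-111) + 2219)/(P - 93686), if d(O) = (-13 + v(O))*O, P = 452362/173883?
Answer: -93722937/2327135768 ≈ -0.040274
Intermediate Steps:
v(x) = -1 (v(x) = 1/(-1) = -1)
P = 452362/173883 (P = 452362*(1/173883) = 452362/173883 ≈ 2.6015)
d(O) = -14*O (d(O) = (-13 - 1)*O = -14*O)
(d(-111) + 2219)/(P - 93686) = (-14*(-111) + 2219)/(452362/173883 - 93686) = (1554 + 2219)/(-16289950376/173883) = 3773*(-173883/16289950376) = -93722937/2327135768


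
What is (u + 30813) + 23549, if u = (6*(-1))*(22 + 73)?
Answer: 53792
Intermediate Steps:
u = -570 (u = -6*95 = -570)
(u + 30813) + 23549 = (-570 + 30813) + 23549 = 30243 + 23549 = 53792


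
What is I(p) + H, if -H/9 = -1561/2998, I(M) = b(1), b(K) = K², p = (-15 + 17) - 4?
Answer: 17047/2998 ≈ 5.6861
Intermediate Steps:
p = -2 (p = 2 - 4 = -2)
I(M) = 1 (I(M) = 1² = 1)
H = 14049/2998 (H = -(-14049)/2998 = -9*(-1561/2998) = 14049/2998 ≈ 4.6861)
I(p) + H = 1 + 14049/2998 = 17047/2998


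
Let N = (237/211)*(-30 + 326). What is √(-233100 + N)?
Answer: 2*I*√2590760757/211 ≈ 482.46*I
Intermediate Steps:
N = 70152/211 (N = (237*(1/211))*296 = (237/211)*296 = 70152/211 ≈ 332.47)
√(-233100 + N) = √(-233100 + 70152/211) = √(-49113948/211) = 2*I*√2590760757/211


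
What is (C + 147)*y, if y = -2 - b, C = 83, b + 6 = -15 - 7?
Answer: 5980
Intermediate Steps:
b = -28 (b = -6 + (-15 - 7) = -6 - 22 = -28)
y = 26 (y = -2 - 1*(-28) = -2 + 28 = 26)
(C + 147)*y = (83 + 147)*26 = 230*26 = 5980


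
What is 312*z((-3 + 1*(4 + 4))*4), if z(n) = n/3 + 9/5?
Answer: 13208/5 ≈ 2641.6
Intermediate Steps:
z(n) = 9/5 + n/3 (z(n) = n*(⅓) + 9*(⅕) = n/3 + 9/5 = 9/5 + n/3)
312*z((-3 + 1*(4 + 4))*4) = 312*(9/5 + ((-3 + 1*(4 + 4))*4)/3) = 312*(9/5 + ((-3 + 1*8)*4)/3) = 312*(9/5 + ((-3 + 8)*4)/3) = 312*(9/5 + (5*4)/3) = 312*(9/5 + (⅓)*20) = 312*(9/5 + 20/3) = 312*(127/15) = 13208/5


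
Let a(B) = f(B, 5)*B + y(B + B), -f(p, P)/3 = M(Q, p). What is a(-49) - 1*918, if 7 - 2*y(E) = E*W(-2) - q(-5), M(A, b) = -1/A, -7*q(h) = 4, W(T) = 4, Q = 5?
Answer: -52373/70 ≈ -748.19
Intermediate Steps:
q(h) = -4/7 (q(h) = -1/7*4 = -4/7)
f(p, P) = 3/5 (f(p, P) = -(-3)/5 = -3*(-1/5) = 3/5)
y(E) = 45/14 - 2*E (y(E) = 7/2 - (E*4 - 1*(-4/7))/2 = 7/2 - (4*E + 4/7)/2 = 7/2 - (4/7 + 4*E)/2 = 7/2 + (-2/7 - 2*E) = 45/14 - 2*E)
a(B) = 45/14 - 17*B/5 (a(B) = 3*B/5 + (45/14 - 2*(B + B)) = 3*B/5 + (45/14 - 4*B) = 45/14 - 17*B/5)
a(-49) - 1*918 = (45/14 - 17/5*(-49)) - 1*918 = (45/14 + 833/5) - 918 = 11887/70 - 918 = -52373/70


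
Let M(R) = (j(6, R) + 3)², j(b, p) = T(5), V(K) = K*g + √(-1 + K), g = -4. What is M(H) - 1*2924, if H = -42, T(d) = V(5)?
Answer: -2699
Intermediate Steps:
V(K) = √(-1 + K) - 4*K (V(K) = K*(-4) + √(-1 + K) = -4*K + √(-1 + K) = √(-1 + K) - 4*K)
T(d) = -18 (T(d) = √(-1 + 5) - 4*5 = √4 - 20 = 2 - 20 = -18)
j(b, p) = -18
M(R) = 225 (M(R) = (-18 + 3)² = (-15)² = 225)
M(H) - 1*2924 = 225 - 1*2924 = 225 - 2924 = -2699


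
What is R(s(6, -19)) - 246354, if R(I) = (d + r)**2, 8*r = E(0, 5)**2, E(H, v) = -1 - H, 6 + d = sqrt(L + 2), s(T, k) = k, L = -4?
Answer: -15764575/64 - 47*I*sqrt(2)/4 ≈ -2.4632e+5 - 16.617*I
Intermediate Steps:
d = -6 + I*sqrt(2) (d = -6 + sqrt(-4 + 2) = -6 + sqrt(-2) = -6 + I*sqrt(2) ≈ -6.0 + 1.4142*I)
r = 1/8 (r = (-1 - 1*0)**2/8 = (-1 + 0)**2/8 = (1/8)*(-1)**2 = (1/8)*1 = 1/8 ≈ 0.12500)
R(I) = (-47/8 + I*sqrt(2))**2 (R(I) = ((-6 + I*sqrt(2)) + 1/8)**2 = (-47/8 + I*sqrt(2))**2)
R(s(6, -19)) - 246354 = (2081/64 - 47*I*sqrt(2)/4) - 246354 = -15764575/64 - 47*I*sqrt(2)/4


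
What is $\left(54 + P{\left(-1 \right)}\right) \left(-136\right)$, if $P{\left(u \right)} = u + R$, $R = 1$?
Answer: $-7344$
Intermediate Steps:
$P{\left(u \right)} = 1 + u$ ($P{\left(u \right)} = u + 1 = 1 + u$)
$\left(54 + P{\left(-1 \right)}\right) \left(-136\right) = \left(54 + \left(1 - 1\right)\right) \left(-136\right) = \left(54 + 0\right) \left(-136\right) = 54 \left(-136\right) = -7344$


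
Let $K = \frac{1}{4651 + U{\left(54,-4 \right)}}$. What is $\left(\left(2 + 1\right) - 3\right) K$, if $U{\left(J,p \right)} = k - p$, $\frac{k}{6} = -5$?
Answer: $0$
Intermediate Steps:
$k = -30$ ($k = 6 \left(-5\right) = -30$)
$U{\left(J,p \right)} = -30 - p$
$K = \frac{1}{4625}$ ($K = \frac{1}{4651 - 26} = \frac{1}{4625} \approx 0.00021622$)
$\left(\left(2 + 1\right) - 3\right) K = \left(\left(2 + 1\right) - 3\right) \frac{1}{4625} = \left(3 - 3\right) \frac{1}{4625} = 0 \cdot \frac{1}{4625} = 0$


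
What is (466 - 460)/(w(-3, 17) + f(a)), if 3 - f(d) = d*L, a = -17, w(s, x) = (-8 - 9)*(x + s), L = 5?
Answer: -1/25 ≈ -0.040000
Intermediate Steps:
w(s, x) = -17*s - 17*x (w(s, x) = -17*(s + x) = -17*s - 17*x)
f(d) = 3 - 5*d (f(d) = 3 - d*5 = 3 - 5*d)
(466 - 460)/(w(-3, 17) + f(a)) = (466 - 460)/((-17*(-3) - 17*17) + (3 - 5*(-17))) = 6/((51 - 289) + (3 + 85)) = 6/(-238 + 88) = 6/(-150) = 6*(-1/150) = -1/25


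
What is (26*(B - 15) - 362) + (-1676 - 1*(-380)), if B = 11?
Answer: -1762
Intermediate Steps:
(26*(B - 15) - 362) + (-1676 - 1*(-380)) = (26*(11 - 15) - 362) + (-1676 - 1*(-380)) = (26*(-4) - 362) + (-1676 + 380) = (-104 - 362) - 1296 = -466 - 1296 = -1762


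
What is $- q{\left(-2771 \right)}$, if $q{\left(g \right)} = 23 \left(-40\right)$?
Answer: $920$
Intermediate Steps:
$q{\left(g \right)} = -920$
$- q{\left(-2771 \right)} = \left(-1\right) \left(-920\right) = 920$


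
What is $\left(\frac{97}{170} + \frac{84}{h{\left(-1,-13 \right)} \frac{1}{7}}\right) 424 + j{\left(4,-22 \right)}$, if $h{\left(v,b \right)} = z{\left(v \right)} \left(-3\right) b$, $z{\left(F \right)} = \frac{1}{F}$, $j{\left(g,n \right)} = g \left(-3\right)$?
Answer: $- \frac{6809768}{1105} \approx -6162.7$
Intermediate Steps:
$j{\left(g,n \right)} = - 3 g$
$h{\left(v,b \right)} = - \frac{3 b}{v}$ ($h{\left(v,b \right)} = \frac{1}{v} \left(-3\right) b = - \frac{3}{v} b = - \frac{3 b}{v}$)
$\left(\frac{97}{170} + \frac{84}{h{\left(-1,-13 \right)} \frac{1}{7}}\right) 424 + j{\left(4,-22 \right)} = \left(\frac{97}{170} + \frac{84}{\left(-3\right) \left(-13\right) \frac{1}{-1} \cdot \frac{1}{7}}\right) 424 - 12 = \left(97 \cdot \frac{1}{170} + \frac{84}{\left(-3\right) \left(-13\right) \left(-1\right) \frac{1}{7}}\right) 424 - 12 = \left(\frac{97}{170} + \frac{84}{\left(-39\right) \frac{1}{7}}\right) 424 - 12 = \left(\frac{97}{170} + \frac{84}{- \frac{39}{7}}\right) 424 - 12 = \left(\frac{97}{170} + 84 \left(- \frac{7}{39}\right)\right) 424 - 12 = \left(\frac{97}{170} - \frac{196}{13}\right) 424 - 12 = \left(- \frac{32059}{2210}\right) 424 - 12 = - \frac{6796508}{1105} - 12 = - \frac{6809768}{1105}$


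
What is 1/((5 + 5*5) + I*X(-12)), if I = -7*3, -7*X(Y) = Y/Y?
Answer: 1/33 ≈ 0.030303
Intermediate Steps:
X(Y) = -1/7 (X(Y) = -Y/(7*Y) = -1/7*1 = -1/7)
I = -21
1/((5 + 5*5) + I*X(-12)) = 1/((5 + 5*5) - 21*(-1/7)) = 1/((5 + 25) + 3) = 1/(30 + 3) = 1/33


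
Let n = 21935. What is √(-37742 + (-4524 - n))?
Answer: I*√64201 ≈ 253.38*I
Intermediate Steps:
√(-37742 + (-4524 - n)) = √(-37742 + (-4524 - 1*21935)) = √(-37742 + (-4524 - 21935)) = √(-37742 - 26459) = √(-64201) = I*√64201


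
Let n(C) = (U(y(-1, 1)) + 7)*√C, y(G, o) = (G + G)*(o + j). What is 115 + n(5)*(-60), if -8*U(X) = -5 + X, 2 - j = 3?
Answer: 115 - 915*√5/2 ≈ -908.00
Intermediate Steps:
j = -1 (j = 2 - 1*3 = 2 - 3 = -1)
y(G, o) = 2*G*(-1 + o) (y(G, o) = (G + G)*(o - 1) = (2*G)*(-1 + o) = 2*G*(-1 + o))
U(X) = 5/8 - X/8 (U(X) = -(-5 + X)/8 = 5/8 - X/8)
n(C) = 61*√C/8 (n(C) = ((5/8 - (-1)*(-1 + 1)/4) + 7)*√C = ((5/8 - (-1)*0/4) + 7)*√C = ((5/8 - ⅛*0) + 7)*√C = ((5/8 + 0) + 7)*√C = (5/8 + 7)*√C = 61*√C/8)
115 + n(5)*(-60) = 115 + (61*√5/8)*(-60) = 115 - 915*√5/2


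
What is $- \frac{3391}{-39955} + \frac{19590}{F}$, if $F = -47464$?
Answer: $- \frac{310884013}{948212060} \approx -0.32786$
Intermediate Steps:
$- \frac{3391}{-39955} + \frac{19590}{F} = - \frac{3391}{-39955} + \frac{19590}{-47464} = \left(-3391\right) \left(- \frac{1}{39955}\right) + 19590 \left(- \frac{1}{47464}\right) = \frac{3391}{39955} - \frac{9795}{23732} = - \frac{310884013}{948212060}$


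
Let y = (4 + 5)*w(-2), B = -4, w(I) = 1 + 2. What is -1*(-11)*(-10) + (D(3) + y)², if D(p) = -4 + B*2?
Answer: 115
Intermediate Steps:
w(I) = 3
D(p) = -12 (D(p) = -4 - 4*2 = -4 - 8 = -12)
y = 27 (y = (4 + 5)*3 = 9*3 = 27)
-1*(-11)*(-10) + (D(3) + y)² = -1*(-11)*(-10) + (-12 + 27)² = 11*(-10) + 15² = -110 + 225 = 115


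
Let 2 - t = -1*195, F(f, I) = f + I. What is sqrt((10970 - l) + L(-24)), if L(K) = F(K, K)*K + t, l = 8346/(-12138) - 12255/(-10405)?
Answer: sqrt(755433528613365)/247639 ≈ 110.99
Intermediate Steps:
l = 2063702/4209863 (l = 8346*(-1/12138) - 12255*(-1/10405) = -1391/2023 + 2451/2081 = 2063702/4209863 ≈ 0.49021)
F(f, I) = I + f
t = 197 (t = 2 - (-1)*195 = 2 - 1*(-195) = 2 + 195 = 197)
L(K) = 197 + 2*K**2 (L(K) = (K + K)*K + 197 = (2*K)*K + 197 = 2*K**2 + 197 = 197 + 2*K**2)
sqrt((10970 - l) + L(-24)) = sqrt((10970 - 1*2063702/4209863) + (197 + 2*(-24)**2)) = sqrt((10970 - 2063702/4209863) + (197 + 2*576)) = sqrt(46180133408/4209863 + (197 + 1152)) = sqrt(46180133408/4209863 + 1349) = sqrt(51859238595/4209863) = sqrt(755433528613365)/247639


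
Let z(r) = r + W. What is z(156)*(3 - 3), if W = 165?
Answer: 0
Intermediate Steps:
z(r) = 165 + r (z(r) = r + 165 = 165 + r)
z(156)*(3 - 3) = (165 + 156)*(3 - 3) = 321*0 = 0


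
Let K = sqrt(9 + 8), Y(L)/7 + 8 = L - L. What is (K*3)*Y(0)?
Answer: -168*sqrt(17) ≈ -692.68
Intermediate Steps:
Y(L) = -56 (Y(L) = -56 + 7*(L - L) = -56 + 7*0 = -56 + 0 = -56)
K = sqrt(17) ≈ 4.1231
(K*3)*Y(0) = (sqrt(17)*3)*(-56) = (3*sqrt(17))*(-56) = -168*sqrt(17)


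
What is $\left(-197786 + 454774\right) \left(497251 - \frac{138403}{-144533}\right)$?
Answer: $\frac{18469552084995768}{144533} \approx 1.2779 \cdot 10^{11}$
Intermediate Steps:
$\left(-197786 + 454774\right) \left(497251 - \frac{138403}{-144533}\right) = 256988 \left(497251 - - \frac{138403}{144533}\right) = 256988 \left(497251 + \frac{138403}{144533}\right) = 256988 \cdot \frac{71869317186}{144533} = \frac{18469552084995768}{144533}$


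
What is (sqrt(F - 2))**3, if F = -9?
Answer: -11*I*sqrt(11) ≈ -36.483*I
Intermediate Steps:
(sqrt(F - 2))**3 = (sqrt(-9 - 2))**3 = (sqrt(-11))**3 = (I*sqrt(11))**3 = -11*I*sqrt(11)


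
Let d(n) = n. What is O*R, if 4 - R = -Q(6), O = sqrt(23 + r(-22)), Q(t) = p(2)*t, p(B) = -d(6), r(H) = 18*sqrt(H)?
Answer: -32*sqrt(23 + 18*I*sqrt(22)) ≈ -237.86 - 181.73*I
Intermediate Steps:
p(B) = -6 (p(B) = -1*6 = -6)
Q(t) = -6*t
O = sqrt(23 + 18*I*sqrt(22)) (O = sqrt(23 + 18*sqrt(-22)) = sqrt(23 + 18*(I*sqrt(22))) = sqrt(23 + 18*I*sqrt(22)) ≈ 7.4332 + 5.6791*I)
R = -32 (R = 4 - (-1)*(-6*6) = 4 - (-1)*(-36) = 4 - 1*36 = 4 - 36 = -32)
O*R = sqrt(23 + 18*I*sqrt(22))*(-32) = -32*sqrt(23 + 18*I*sqrt(22))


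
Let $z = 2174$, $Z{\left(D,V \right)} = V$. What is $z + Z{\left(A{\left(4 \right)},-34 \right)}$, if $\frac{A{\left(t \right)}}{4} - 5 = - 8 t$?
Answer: $2140$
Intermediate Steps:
$A{\left(t \right)} = 20 - 32 t$ ($A{\left(t \right)} = 20 + 4 \left(- 8 t\right) = 20 - 32 t$)
$z + Z{\left(A{\left(4 \right)},-34 \right)} = 2174 - 34 = 2140$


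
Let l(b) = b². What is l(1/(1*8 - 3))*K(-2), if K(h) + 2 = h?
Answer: -4/25 ≈ -0.16000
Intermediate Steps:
K(h) = -2 + h
l(1/(1*8 - 3))*K(-2) = (1/(1*8 - 3))²*(-2 - 2) = (1/(8 - 3))²*(-4) = (1/5)²*(-4) = (⅕)²*(-4) = (1/25)*(-4) = -4/25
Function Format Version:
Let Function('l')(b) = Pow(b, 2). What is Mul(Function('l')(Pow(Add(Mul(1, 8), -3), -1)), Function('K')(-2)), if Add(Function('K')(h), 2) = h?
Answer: Rational(-4, 25) ≈ -0.16000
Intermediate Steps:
Function('K')(h) = Add(-2, h)
Mul(Function('l')(Pow(Add(Mul(1, 8), -3), -1)), Function('K')(-2)) = Mul(Pow(Pow(Add(Mul(1, 8), -3), -1), 2), Add(-2, -2)) = Mul(Pow(Pow(Add(8, -3), -1), 2), -4) = Mul(Pow(Pow(5, -1), 2), -4) = Mul(Pow(Rational(1, 5), 2), -4) = Mul(Rational(1, 25), -4) = Rational(-4, 25)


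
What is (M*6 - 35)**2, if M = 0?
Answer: 1225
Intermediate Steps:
(M*6 - 35)**2 = (0*6 - 35)**2 = (0 - 35)**2 = (-35)**2 = 1225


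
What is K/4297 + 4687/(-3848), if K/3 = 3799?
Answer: 23715617/16534856 ≈ 1.4343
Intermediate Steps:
K = 11397 (K = 3*3799 = 11397)
K/4297 + 4687/(-3848) = 11397/4297 + 4687/(-3848) = 11397*(1/4297) + 4687*(-1/3848) = 11397/4297 - 4687/3848 = 23715617/16534856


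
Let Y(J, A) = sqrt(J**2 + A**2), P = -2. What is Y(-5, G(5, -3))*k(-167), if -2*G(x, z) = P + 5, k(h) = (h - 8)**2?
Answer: 30625*sqrt(109)/2 ≈ 1.5987e+5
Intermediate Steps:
k(h) = (-8 + h)**2
G(x, z) = -3/2 (G(x, z) = -(-2 + 5)/2 = -1/2*3 = -3/2)
Y(J, A) = sqrt(A**2 + J**2)
Y(-5, G(5, -3))*k(-167) = sqrt((-3/2)**2 + (-5)**2)*(-8 - 167)**2 = sqrt(9/4 + 25)*(-175)**2 = sqrt(109/4)*30625 = (sqrt(109)/2)*30625 = 30625*sqrt(109)/2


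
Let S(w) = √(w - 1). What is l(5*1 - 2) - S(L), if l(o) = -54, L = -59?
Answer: -54 - 2*I*√15 ≈ -54.0 - 7.746*I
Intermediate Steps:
S(w) = √(-1 + w)
l(5*1 - 2) - S(L) = -54 - √(-1 - 59) = -54 - √(-60) = -54 - 2*I*√15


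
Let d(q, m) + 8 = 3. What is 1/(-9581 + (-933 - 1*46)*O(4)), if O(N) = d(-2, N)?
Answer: -1/4686 ≈ -0.00021340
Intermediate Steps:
d(q, m) = -5 (d(q, m) = -8 + 3 = -5)
O(N) = -5
1/(-9581 + (-933 - 1*46)*O(4)) = 1/(-9581 + (-933 - 1*46)*(-5)) = 1/(-9581 + (-933 - 46)*(-5)) = 1/(-9581 - 979*(-5)) = 1/(-9581 + 4895) = 1/(-4686) = -1/4686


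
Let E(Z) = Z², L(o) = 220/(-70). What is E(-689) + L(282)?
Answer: 3323025/7 ≈ 4.7472e+5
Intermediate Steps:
L(o) = -22/7 (L(o) = 220*(-1/70) = -22/7)
E(-689) + L(282) = (-689)² - 22/7 = 474721 - 22/7 = 3323025/7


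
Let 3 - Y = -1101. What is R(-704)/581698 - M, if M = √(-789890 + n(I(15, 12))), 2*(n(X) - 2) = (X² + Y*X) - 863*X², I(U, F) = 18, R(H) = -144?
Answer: -72/290849 - 2*I*√229899 ≈ -0.00024755 - 958.96*I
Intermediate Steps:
Y = 1104 (Y = 3 - 1*(-1101) = 3 + 1101 = 1104)
n(X) = 2 - 431*X² + 552*X (n(X) = 2 + ((X² + 1104*X) - 863*X²)/2 = 2 + (-862*X² + 1104*X)/2 = 2 + (-431*X² + 552*X) = 2 - 431*X² + 552*X)
M = 2*I*√229899 (M = √(-789890 + (2 - 431*18² + 552*18)) = √(-789890 + (2 - 431*324 + 9936)) = √(-789890 + (2 - 139644 + 9936)) = √(-789890 - 129706) = √(-919596) = 2*I*√229899 ≈ 958.96*I)
R(-704)/581698 - M = -144/581698 - 2*I*√229899 = -144*1/581698 - 2*I*√229899 = -72/290849 - 2*I*√229899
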